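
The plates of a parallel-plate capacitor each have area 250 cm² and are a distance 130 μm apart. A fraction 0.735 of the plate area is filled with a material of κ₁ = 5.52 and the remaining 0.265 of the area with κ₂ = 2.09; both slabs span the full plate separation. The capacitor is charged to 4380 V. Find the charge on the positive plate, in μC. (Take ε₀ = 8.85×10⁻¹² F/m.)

Q ≈ 34.4 μC

A = 250 cm² = 2.50×10⁻² m².
Side-by-side slabs ⇒ two capacitors in parallel, each spanning the full gap.
C₁ = κ₁ε₀A₁/d = 5.52 × 8.85×10⁻¹² × 1.84×10⁻² / 1.30×10⁻⁴ = 6.91×10⁻⁹ F.
C₂ = κ₂ε₀A₂/d = 2.09 × 8.85×10⁻¹² × 6.63×10⁻³ / 1.30×10⁻⁴ = 9.43×10⁻¹⁰ F.
C = C₁ + C₂ = 7.85×10⁻⁹ F.
Q = CV = 7.85×10⁻⁹ × 4380 = 3.44×10⁻⁵ C.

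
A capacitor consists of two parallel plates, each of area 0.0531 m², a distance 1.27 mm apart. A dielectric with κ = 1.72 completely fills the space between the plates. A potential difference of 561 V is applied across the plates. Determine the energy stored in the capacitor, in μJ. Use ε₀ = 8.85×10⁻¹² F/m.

100 μJ

C = κε₀A/d = 1.72 × 8.85×10⁻¹² × 5.31×10⁻² / 1.27×10⁻³ = 6.36×10⁻¹⁰ F.
U = ½CV² = ½ × 6.36×10⁻¹⁰ × (561)² = 1.00×10⁻⁴ J.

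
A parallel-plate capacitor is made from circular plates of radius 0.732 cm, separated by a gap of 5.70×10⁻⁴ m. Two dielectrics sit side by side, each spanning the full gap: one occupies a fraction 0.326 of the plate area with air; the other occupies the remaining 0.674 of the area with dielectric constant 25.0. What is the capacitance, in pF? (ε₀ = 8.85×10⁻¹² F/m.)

A = π(0.732 cm)² = 1.68×10⁻⁴ m².
Side-by-side slabs ⇒ two capacitors in parallel, each spanning the full gap.
C₁ = κ₁ε₀A₁/d = 1.00 × 8.85×10⁻¹² × 5.49×10⁻⁵ / 5.70×10⁻⁴ = 8.52×10⁻¹³ F.
C₂ = κ₂ε₀A₂/d = 25.0 × 8.85×10⁻¹² × 1.13×10⁻⁴ / 5.70×10⁻⁴ = 4.40×10⁻¹¹ F.
C = C₁ + C₂ = 4.49×10⁻¹¹ F.

C ≈ 44.9 pF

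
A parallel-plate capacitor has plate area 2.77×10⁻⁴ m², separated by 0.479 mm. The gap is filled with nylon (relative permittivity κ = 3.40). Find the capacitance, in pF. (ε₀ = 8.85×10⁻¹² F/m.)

17.4 pF

C = κε₀A/d = 3.40 × 8.85×10⁻¹² × 2.77×10⁻⁴ / 4.79×10⁻⁴ = 1.74×10⁻¹¹ F.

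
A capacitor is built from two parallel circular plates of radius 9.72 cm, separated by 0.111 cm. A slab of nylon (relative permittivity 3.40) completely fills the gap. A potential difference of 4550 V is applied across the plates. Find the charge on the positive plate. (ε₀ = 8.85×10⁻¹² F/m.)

Q ≈ 3.66 μC

A = π(9.72 cm)² = 2.97×10⁻² m².
C = κε₀A/d = 3.40 × 8.85×10⁻¹² × 2.97×10⁻² / 1.11×10⁻³ = 8.05×10⁻¹⁰ F.
Q = CV = 8.05×10⁻¹⁰ × 4550 = 3.66×10⁻⁶ C.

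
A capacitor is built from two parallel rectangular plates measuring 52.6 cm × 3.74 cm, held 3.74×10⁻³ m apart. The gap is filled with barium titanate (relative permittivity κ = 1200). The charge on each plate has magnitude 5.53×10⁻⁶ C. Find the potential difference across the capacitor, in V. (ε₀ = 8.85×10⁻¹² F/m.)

V ≈ 99.0 V

A = 52.6 × 3.74 cm² = 1.97×10⁻² m².
C = κε₀A/d = 1200 × 8.85×10⁻¹² × 1.97×10⁻² / 3.74×10⁻³ = 5.59×10⁻⁸ F.
V = Q/C = 5.53×10⁻⁶ / 5.59×10⁻⁸ = 99.0 V.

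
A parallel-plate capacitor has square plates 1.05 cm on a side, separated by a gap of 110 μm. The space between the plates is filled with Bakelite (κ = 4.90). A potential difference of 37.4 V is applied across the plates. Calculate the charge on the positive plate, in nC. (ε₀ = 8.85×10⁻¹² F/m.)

A = (1.05 cm)² = 1.10×10⁻⁴ m².
C = κε₀A/d = 4.90 × 8.85×10⁻¹² × 1.10×10⁻⁴ / 1.10×10⁻⁴ = 4.35×10⁻¹¹ F.
Q = CV = 4.35×10⁻¹¹ × 37.4 = 1.63×10⁻⁹ C.

Q ≈ 1.63 nC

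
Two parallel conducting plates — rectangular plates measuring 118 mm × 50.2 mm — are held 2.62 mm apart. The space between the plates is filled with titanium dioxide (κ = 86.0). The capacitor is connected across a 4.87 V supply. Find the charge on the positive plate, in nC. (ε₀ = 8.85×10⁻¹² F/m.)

Q ≈ 8.38 nC

A = 118 × 50.2 mm² = 5.92×10⁻³ m².
C = κε₀A/d = 86.0 × 8.85×10⁻¹² × 5.92×10⁻³ / 2.62×10⁻³ = 1.72×10⁻⁹ F.
Q = CV = 1.72×10⁻⁹ × 4.87 = 8.38×10⁻⁹ C.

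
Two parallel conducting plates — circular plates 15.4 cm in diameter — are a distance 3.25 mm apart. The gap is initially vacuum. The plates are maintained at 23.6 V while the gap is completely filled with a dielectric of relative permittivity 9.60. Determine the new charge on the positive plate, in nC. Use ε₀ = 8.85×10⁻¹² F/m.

A = π(15.4/2 cm)² = 1.86×10⁻² m².
Initially C₁ = ε₀A/d = 8.85×10⁻¹² × 1.86×10⁻² / 3.25×10⁻³ = 5.07×10⁻¹¹ F.
Q₁ = 1.20×10⁻⁹ C.
Battery connected ⇒ V is held fixed. C₂ = 9.60 C₁ and Q = CV, so Q₂/Q₁ = C₂/C₁ = 9.60.
Q₂ = 9.60 × 1.20×10⁻⁹ = 1.15×10⁻⁸ C.

Q ≈ 11.5 nC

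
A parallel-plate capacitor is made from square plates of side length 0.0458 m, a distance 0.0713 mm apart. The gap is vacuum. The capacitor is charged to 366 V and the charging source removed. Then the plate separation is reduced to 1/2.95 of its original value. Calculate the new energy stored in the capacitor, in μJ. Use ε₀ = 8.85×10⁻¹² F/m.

U ≈ 5.91 μJ

A = (0.0458 m)² = 2.10×10⁻³ m².
Initially C₁ = ε₀A/d = 8.85×10⁻¹² × 2.10×10⁻³ / 7.13×10⁻⁵ = 2.60×10⁻¹⁰ F.
U₁ = 1.74×10⁻⁵ J.
Isolated ⇒ Q is held fixed. C₂ = 2.95 C₁ and U = Q²/(2C), so U₂/U₁ = C₁/C₂ = 0.339.
U₂ = 0.339 × 1.74×10⁻⁵ = 5.91×10⁻⁶ J.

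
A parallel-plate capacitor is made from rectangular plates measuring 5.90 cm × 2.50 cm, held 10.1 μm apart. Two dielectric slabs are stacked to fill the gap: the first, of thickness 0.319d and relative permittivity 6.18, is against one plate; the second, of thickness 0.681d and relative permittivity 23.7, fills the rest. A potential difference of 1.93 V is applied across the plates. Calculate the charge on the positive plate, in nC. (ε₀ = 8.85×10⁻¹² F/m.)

Q ≈ 31.0 nC

A = 5.90 × 2.50 cm² = 1.47×10⁻³ m².
Stacked slabs ⇒ two capacitors in series, each with the full plate area.
C₁ = κ₁ε₀A/d₁ = 6.18 × 8.85×10⁻¹² × 1.47×10⁻³ / 3.22×10⁻⁶ = 2.50×10⁻⁸ F.
C₂ = κ₂ε₀A/d₂ = 23.7 × 8.85×10⁻¹² × 1.47×10⁻³ / 6.88×10⁻⁶ = 4.50×10⁻⁸ F.
C = (1/C₁ + 1/C₂)⁻¹ = 1.61×10⁻⁸ F.
Q = CV = 1.61×10⁻⁸ × 1.93 = 3.10×10⁻⁸ C.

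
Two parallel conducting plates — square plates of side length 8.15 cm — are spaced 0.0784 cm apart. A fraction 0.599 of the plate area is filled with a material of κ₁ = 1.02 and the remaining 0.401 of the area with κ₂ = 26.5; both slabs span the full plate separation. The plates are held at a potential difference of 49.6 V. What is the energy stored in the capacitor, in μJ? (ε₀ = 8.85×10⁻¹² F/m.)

A = (8.15 cm)² = 6.64×10⁻³ m².
Side-by-side slabs ⇒ two capacitors in parallel, each spanning the full gap.
C₁ = κ₁ε₀A₁/d = 1.02 × 8.85×10⁻¹² × 3.98×10⁻³ / 7.84×10⁻⁴ = 4.58×10⁻¹¹ F.
C₂ = κ₂ε₀A₂/d = 26.5 × 8.85×10⁻¹² × 2.66×10⁻³ / 7.84×10⁻⁴ = 7.97×10⁻¹⁰ F.
C = C₁ + C₂ = 8.43×10⁻¹⁰ F.
U = ½CV² = ½ × 8.43×10⁻¹⁰ × (49.6)² = 1.04×10⁻⁶ J.

U ≈ 1.04 μJ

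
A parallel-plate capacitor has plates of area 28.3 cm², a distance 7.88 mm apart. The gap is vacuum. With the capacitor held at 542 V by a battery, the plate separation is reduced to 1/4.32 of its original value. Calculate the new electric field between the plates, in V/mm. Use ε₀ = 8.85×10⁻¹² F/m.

A = 28.3 cm² = 2.83×10⁻³ m².
Initially C₁ = ε₀A/d = 8.85×10⁻¹² × 2.83×10⁻³ / 7.88×10⁻³ = 3.18×10⁻¹² F.
E₁ = 6.88×10⁴ V/m.
Battery connected ⇒ V is held fixed. E = V/d, so E₂/E₁ = d₁/d₂ = 4.32.
E₂ = 4.32 × 6.88×10⁴ = 2.97×10⁵ V/m.

E ≈ 297 V/mm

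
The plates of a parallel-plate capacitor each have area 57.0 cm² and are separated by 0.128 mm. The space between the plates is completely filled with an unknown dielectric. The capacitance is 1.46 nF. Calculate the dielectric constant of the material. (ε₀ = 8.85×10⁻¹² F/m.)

A = 57.0 cm² = 5.70×10⁻³ m².
κ = Cd/(ε₀A) = 1.46×10⁻⁹ × 1.28×10⁻⁴ / (8.85×10⁻¹² × 5.70×10⁻³) = 3.70.

3.70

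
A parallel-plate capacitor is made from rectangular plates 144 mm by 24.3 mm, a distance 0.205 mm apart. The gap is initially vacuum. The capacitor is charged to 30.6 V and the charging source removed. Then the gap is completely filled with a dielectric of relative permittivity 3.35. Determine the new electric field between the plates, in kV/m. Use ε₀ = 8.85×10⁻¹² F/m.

A = 144 × 24.3 mm² = 3.50×10⁻³ m².
Initially C₁ = ε₀A/d = 8.85×10⁻¹² × 3.50×10⁻³ / 2.05×10⁻⁴ = 1.51×10⁻¹⁰ F.
E₁ = 1.49×10⁵ V/m.
Isolated ⇒ Q is held fixed. V₂ = Q/C₂ = V₁/3.35; E = V/d, so E₂/E₁ = (V₂/V₁)(d₁/d₂) = 0.299.
E₂ = 0.299 × 1.49×10⁵ = 4.46×10⁴ V/m.

E ≈ 44.6 kV/m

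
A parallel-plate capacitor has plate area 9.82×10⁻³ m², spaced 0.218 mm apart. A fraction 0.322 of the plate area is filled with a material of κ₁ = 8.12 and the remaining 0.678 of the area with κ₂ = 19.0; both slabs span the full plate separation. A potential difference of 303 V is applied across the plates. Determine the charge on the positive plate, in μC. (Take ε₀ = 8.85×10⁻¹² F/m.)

1.87 μC

Side-by-side slabs ⇒ two capacitors in parallel, each spanning the full gap.
C₁ = κ₁ε₀A₁/d = 8.12 × 8.85×10⁻¹² × 3.16×10⁻³ / 2.18×10⁻⁴ = 1.04×10⁻⁹ F.
C₂ = κ₂ε₀A₂/d = 19.0 × 8.85×10⁻¹² × 6.66×10⁻³ / 2.18×10⁻⁴ = 5.14×10⁻⁹ F.
C = C₁ + C₂ = 6.18×10⁻⁹ F.
Q = CV = 6.18×10⁻⁹ × 303 = 1.87×10⁻⁶ C.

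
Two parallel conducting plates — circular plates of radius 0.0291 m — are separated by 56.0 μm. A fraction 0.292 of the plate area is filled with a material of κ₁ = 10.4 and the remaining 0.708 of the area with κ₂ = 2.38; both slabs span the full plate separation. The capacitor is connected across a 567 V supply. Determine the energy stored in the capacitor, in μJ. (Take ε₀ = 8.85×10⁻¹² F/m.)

A = π(0.0291 m)² = 2.66×10⁻³ m².
Side-by-side slabs ⇒ two capacitors in parallel, each spanning the full gap.
C₁ = κ₁ε₀A₁/d = 10.4 × 8.85×10⁻¹² × 7.77×10⁻⁴ / 5.60×10⁻⁵ = 1.28×10⁻⁹ F.
C₂ = κ₂ε₀A₂/d = 2.38 × 8.85×10⁻¹² × 1.88×10⁻³ / 5.60×10⁻⁵ = 7.08×10⁻¹⁰ F.
C = C₁ + C₂ = 1.99×10⁻⁹ F.
U = ½CV² = ½ × 1.99×10⁻⁹ × (567)² = 3.19×10⁻⁴ J.

U ≈ 319 μJ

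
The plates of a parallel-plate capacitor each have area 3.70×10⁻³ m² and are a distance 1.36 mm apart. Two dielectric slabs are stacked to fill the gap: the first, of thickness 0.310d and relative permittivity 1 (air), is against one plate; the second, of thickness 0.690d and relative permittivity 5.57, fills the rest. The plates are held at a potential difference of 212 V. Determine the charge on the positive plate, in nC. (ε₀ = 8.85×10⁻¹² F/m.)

11.8 nC

Stacked slabs ⇒ two capacitors in series, each with the full plate area.
C₁ = κ₁ε₀A/d₁ = 1.00 × 8.85×10⁻¹² × 3.70×10⁻³ / 4.22×10⁻⁴ = 7.77×10⁻¹¹ F.
C₂ = κ₂ε₀A/d₂ = 5.57 × 8.85×10⁻¹² × 3.70×10⁻³ / 9.38×10⁻⁴ = 1.94×10⁻¹⁰ F.
C = (1/C₁ + 1/C₂)⁻¹ = 5.55×10⁻¹¹ F.
Q = CV = 5.55×10⁻¹¹ × 212 = 1.18×10⁻⁸ C.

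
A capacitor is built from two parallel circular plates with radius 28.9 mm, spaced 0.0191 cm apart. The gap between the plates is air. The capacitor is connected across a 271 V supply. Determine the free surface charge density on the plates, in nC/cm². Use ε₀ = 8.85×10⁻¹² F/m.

A = π(28.9 mm)² = 2.62×10⁻³ m².
C = ε₀A/d = 8.85×10⁻¹² × 2.62×10⁻³ / 1.91×10⁻⁴ = 1.22×10⁻¹⁰ F.
σ = Q/A = CV/A = 1.22×10⁻¹⁰ × 271 / 2.62×10⁻³ = 1.26×10⁻⁵ C/m².

σ ≈ 1.26 nC/cm²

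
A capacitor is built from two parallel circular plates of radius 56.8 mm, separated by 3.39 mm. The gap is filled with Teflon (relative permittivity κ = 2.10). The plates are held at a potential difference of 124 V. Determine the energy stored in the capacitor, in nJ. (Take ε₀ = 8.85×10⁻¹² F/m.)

427 nJ

A = π(56.8 mm)² = 1.01×10⁻² m².
C = κε₀A/d = 2.10 × 8.85×10⁻¹² × 1.01×10⁻² / 3.39×10⁻³ = 5.56×10⁻¹¹ F.
U = ½CV² = ½ × 5.56×10⁻¹¹ × (124)² = 4.27×10⁻⁷ J.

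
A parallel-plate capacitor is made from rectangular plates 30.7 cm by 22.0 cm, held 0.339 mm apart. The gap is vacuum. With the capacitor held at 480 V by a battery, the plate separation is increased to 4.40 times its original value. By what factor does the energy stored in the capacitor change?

U₂/U₁ ≈ 0.227

Battery connected ⇒ V is held fixed.
C₂ = 0.227 C₁ and U = ½CV², so U₂/U₁ = C₂/C₁ = 0.227.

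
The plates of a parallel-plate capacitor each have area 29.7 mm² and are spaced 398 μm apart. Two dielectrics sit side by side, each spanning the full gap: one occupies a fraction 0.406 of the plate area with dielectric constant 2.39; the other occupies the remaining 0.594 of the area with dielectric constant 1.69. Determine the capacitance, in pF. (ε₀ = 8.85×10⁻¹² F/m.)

A = 29.7 mm² = 2.97×10⁻⁵ m².
Side-by-side slabs ⇒ two capacitors in parallel, each spanning the full gap.
C₁ = κ₁ε₀A₁/d = 2.39 × 8.85×10⁻¹² × 1.21×10⁻⁵ / 3.98×10⁻⁴ = 6.41×10⁻¹³ F.
C₂ = κ₂ε₀A₂/d = 1.69 × 8.85×10⁻¹² × 1.76×10⁻⁵ / 3.98×10⁻⁴ = 6.63×10⁻¹³ F.
C = C₁ + C₂ = 1.30×10⁻¹² F.

C ≈ 1.30 pF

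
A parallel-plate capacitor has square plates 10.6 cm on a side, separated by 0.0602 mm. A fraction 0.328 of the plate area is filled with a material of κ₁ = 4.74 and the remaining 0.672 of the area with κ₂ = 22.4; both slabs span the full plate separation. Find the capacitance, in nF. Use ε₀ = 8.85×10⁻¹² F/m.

A = (10.6 cm)² = 1.12×10⁻² m².
Side-by-side slabs ⇒ two capacitors in parallel, each spanning the full gap.
C₁ = κ₁ε₀A₁/d = 4.74 × 8.85×10⁻¹² × 3.69×10⁻³ / 6.02×10⁻⁵ = 2.57×10⁻⁹ F.
C₂ = κ₂ε₀A₂/d = 22.4 × 8.85×10⁻¹² × 7.55×10⁻³ / 6.02×10⁻⁵ = 2.49×10⁻⁸ F.
C = C₁ + C₂ = 2.74×10⁻⁸ F.

C ≈ 27.4 nF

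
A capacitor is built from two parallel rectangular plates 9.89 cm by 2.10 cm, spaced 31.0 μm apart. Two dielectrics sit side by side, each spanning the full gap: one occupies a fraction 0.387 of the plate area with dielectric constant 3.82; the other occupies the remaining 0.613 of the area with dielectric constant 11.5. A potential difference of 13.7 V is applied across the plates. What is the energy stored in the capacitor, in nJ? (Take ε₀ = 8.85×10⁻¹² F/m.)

A = 9.89 × 2.10 cm² = 2.08×10⁻³ m².
Side-by-side slabs ⇒ two capacitors in parallel, each spanning the full gap.
C₁ = κ₁ε₀A₁/d = 3.82 × 8.85×10⁻¹² × 8.04×10⁻⁴ / 3.10×10⁻⁵ = 8.77×10⁻¹⁰ F.
C₂ = κ₂ε₀A₂/d = 11.5 × 8.85×10⁻¹² × 1.27×10⁻³ / 3.10×10⁻⁵ = 4.18×10⁻⁹ F.
C = C₁ + C₂ = 5.06×10⁻⁹ F.
U = ½CV² = ½ × 5.06×10⁻⁹ × (13.7)² = 4.75×10⁻⁷ J.

475 nJ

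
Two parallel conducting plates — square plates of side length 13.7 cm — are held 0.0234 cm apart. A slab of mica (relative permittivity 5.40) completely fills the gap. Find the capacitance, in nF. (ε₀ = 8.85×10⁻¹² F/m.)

A = (13.7 cm)² = 1.88×10⁻² m².
C = κε₀A/d = 5.40 × 8.85×10⁻¹² × 1.88×10⁻² / 2.34×10⁻⁴ = 3.83×10⁻⁹ F.

3.83 nF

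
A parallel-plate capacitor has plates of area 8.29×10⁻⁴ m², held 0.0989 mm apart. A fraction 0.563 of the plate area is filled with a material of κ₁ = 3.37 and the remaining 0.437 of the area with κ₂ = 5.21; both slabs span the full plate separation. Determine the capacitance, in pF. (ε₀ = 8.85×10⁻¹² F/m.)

Side-by-side slabs ⇒ two capacitors in parallel, each spanning the full gap.
C₁ = κ₁ε₀A₁/d = 3.37 × 8.85×10⁻¹² × 4.67×10⁻⁴ / 9.89×10⁻⁵ = 1.41×10⁻¹⁰ F.
C₂ = κ₂ε₀A₂/d = 5.21 × 8.85×10⁻¹² × 3.62×10⁻⁴ / 9.89×10⁻⁵ = 1.69×10⁻¹⁰ F.
C = C₁ + C₂ = 3.10×10⁻¹⁰ F.

310 pF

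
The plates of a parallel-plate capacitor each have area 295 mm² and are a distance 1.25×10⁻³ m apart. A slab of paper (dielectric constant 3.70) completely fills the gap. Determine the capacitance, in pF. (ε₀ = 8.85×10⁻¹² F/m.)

7.73 pF

A = 295 mm² = 2.95×10⁻⁴ m².
C = κε₀A/d = 3.70 × 8.85×10⁻¹² × 2.95×10⁻⁴ / 1.25×10⁻³ = 7.73×10⁻¹² F.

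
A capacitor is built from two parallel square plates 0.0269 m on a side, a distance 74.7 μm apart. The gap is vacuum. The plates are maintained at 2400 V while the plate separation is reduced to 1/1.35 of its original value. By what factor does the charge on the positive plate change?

Q₂/Q₁ ≈ 1.35

Battery connected ⇒ V is held fixed.
C₂ = 1.35 C₁ and Q = CV, so Q₂/Q₁ = C₂/C₁ = 1.35.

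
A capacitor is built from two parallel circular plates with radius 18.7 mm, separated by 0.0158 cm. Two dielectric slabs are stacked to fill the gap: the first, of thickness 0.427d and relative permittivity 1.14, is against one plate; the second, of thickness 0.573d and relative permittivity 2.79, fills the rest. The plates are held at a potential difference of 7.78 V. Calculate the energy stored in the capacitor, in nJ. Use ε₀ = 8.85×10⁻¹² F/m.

A = π(18.7 mm)² = 1.10×10⁻³ m².
Stacked slabs ⇒ two capacitors in series, each with the full plate area.
C₁ = κ₁ε₀A/d₁ = 1.14 × 8.85×10⁻¹² × 1.10×10⁻³ / 6.75×10⁻⁵ = 1.64×10⁻¹⁰ F.
C₂ = κ₂ε₀A/d₂ = 2.79 × 8.85×10⁻¹² × 1.10×10⁻³ / 9.05×10⁻⁵ = 3.00×10⁻¹⁰ F.
C = (1/C₁ + 1/C₂)⁻¹ = 1.06×10⁻¹⁰ F.
U = ½CV² = ½ × 1.06×10⁻¹⁰ × (7.78)² = 3.21×10⁻⁹ J.

3.21 nJ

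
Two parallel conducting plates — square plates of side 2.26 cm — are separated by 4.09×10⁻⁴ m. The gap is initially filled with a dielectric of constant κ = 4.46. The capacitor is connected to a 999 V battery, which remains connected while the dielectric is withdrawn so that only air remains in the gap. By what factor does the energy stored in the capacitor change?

Battery connected ⇒ V is held fixed.
C₂ = 0.224 C₁ and U = ½CV², so U₂/U₁ = C₂/C₁ = 0.224.

U₂/U₁ ≈ 0.224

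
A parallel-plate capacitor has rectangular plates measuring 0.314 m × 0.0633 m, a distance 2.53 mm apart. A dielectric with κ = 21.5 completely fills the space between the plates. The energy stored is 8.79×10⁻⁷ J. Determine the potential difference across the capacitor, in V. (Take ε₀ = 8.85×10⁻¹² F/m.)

A = 0.314 × 0.0633 m² = 1.99×10⁻² m².
C = κε₀A/d = 21.5 × 8.85×10⁻¹² × 1.99×10⁻² / 2.53×10⁻³ = 1.49×10⁻⁹ F.
V = √(2U/C) = √(2 × 8.79×10⁻⁷ / 1.49×10⁻⁹) = 34.3 V.

V ≈ 34.3 V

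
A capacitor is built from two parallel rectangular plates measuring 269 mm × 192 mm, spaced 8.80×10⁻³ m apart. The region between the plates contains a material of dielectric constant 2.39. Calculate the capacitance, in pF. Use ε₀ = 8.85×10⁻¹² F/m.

C ≈ 124 pF

A = 269 × 192 mm² = 5.16×10⁻² m².
C = κε₀A/d = 2.39 × 8.85×10⁻¹² × 5.16×10⁻² / 8.80×10⁻³ = 1.24×10⁻¹⁰ F.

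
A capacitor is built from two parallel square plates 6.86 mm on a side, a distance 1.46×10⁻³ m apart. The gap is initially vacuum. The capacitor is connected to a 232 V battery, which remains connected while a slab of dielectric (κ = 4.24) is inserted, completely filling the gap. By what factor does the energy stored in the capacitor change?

4.24

Battery connected ⇒ V is held fixed.
C₂ = 4.24 C₁ and U = ½CV², so U₂/U₁ = C₂/C₁ = 4.24.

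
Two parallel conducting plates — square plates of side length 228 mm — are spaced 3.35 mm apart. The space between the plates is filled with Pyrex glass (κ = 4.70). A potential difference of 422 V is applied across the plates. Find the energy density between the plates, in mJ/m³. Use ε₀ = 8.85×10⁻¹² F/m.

u ≈ 330 mJ/m³

E = V/d = 422 / 3.35×10⁻³ = 1.26×10⁵ V/m.
u = ½κε₀E² = ½ × 4.70 × 8.85×10⁻¹² × (1.26×10⁵)² = 0.330 J/m³.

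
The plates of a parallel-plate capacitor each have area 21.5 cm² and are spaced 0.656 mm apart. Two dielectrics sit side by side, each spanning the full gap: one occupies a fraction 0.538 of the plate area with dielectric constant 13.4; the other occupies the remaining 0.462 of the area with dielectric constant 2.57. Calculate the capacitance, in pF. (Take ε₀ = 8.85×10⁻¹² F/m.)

A = 21.5 cm² = 2.15×10⁻³ m².
Side-by-side slabs ⇒ two capacitors in parallel, each spanning the full gap.
C₁ = κ₁ε₀A₁/d = 13.4 × 8.85×10⁻¹² × 1.16×10⁻³ / 6.56×10⁻⁴ = 2.09×10⁻¹⁰ F.
C₂ = κ₂ε₀A₂/d = 2.57 × 8.85×10⁻¹² × 9.93×10⁻⁴ / 6.56×10⁻⁴ = 3.44×10⁻¹¹ F.
C = C₁ + C₂ = 2.44×10⁻¹⁰ F.

C ≈ 244 pF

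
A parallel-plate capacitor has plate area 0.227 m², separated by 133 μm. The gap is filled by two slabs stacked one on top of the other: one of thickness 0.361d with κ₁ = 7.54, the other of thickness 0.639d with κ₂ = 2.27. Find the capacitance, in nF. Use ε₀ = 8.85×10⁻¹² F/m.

C ≈ 45.9 nF

Stacked slabs ⇒ two capacitors in series, each with the full plate area.
C₁ = κ₁ε₀A/d₁ = 7.54 × 8.85×10⁻¹² × 0.227 / 4.80×10⁻⁵ = 3.15×10⁻⁷ F.
C₂ = κ₂ε₀A/d₂ = 2.27 × 8.85×10⁻¹² × 0.227 / 8.50×10⁻⁵ = 5.37×10⁻⁸ F.
C = (1/C₁ + 1/C₂)⁻¹ = 4.59×10⁻⁸ F.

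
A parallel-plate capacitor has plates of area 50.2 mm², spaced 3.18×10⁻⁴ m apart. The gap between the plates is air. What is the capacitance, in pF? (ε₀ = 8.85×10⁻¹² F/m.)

1.40 pF

A = 50.2 mm² = 5.02×10⁻⁵ m².
C = ε₀A/d = 8.85×10⁻¹² × 5.02×10⁻⁵ / 3.18×10⁻⁴ = 1.40×10⁻¹² F.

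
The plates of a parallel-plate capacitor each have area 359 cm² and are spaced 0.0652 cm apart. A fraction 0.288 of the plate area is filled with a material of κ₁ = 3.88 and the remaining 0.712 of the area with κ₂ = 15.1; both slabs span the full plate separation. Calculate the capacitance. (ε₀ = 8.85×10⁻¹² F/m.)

5.78 nF

A = 359 cm² = 3.59×10⁻² m².
Side-by-side slabs ⇒ two capacitors in parallel, each spanning the full gap.
C₁ = κ₁ε₀A₁/d = 3.88 × 8.85×10⁻¹² × 1.03×10⁻² / 6.52×10⁻⁴ = 5.45×10⁻¹⁰ F.
C₂ = κ₂ε₀A₂/d = 15.1 × 8.85×10⁻¹² × 2.56×10⁻² / 6.52×10⁻⁴ = 5.24×10⁻⁹ F.
C = C₁ + C₂ = 5.78×10⁻⁹ F.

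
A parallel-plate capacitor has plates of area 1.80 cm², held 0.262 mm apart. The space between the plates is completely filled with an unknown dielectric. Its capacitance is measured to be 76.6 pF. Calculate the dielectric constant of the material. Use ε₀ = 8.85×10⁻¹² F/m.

κ ≈ 12.6

A = 1.80 cm² = 1.80×10⁻⁴ m².
κ = Cd/(ε₀A) = 7.66×10⁻¹¹ × 2.62×10⁻⁴ / (8.85×10⁻¹² × 1.80×10⁻⁴) = 12.6.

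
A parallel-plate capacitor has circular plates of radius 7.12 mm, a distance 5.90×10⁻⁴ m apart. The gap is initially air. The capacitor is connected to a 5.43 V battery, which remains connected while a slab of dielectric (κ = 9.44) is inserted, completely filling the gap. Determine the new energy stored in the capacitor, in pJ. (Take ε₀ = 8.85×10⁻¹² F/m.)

A = π(7.12 mm)² = 1.59×10⁻⁴ m².
Initially C₁ = ε₀A/d = 8.85×10⁻¹² × 1.59×10⁻⁴ / 5.90×10⁻⁴ = 2.39×10⁻¹² F.
U₁ = 3.52×10⁻¹¹ J.
Battery connected ⇒ V is held fixed. C₂ = 9.44 C₁ and U = ½CV², so U₂/U₁ = C₂/C₁ = 9.44.
U₂ = 9.44 × 3.52×10⁻¹¹ = 3.32×10⁻¹⁰ J.

332 pJ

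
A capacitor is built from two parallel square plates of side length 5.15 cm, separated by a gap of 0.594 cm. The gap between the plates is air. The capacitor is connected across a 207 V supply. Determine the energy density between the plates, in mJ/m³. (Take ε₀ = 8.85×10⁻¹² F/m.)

u ≈ 5.37 mJ/m³

E = V/d = 207 / 5.94×10⁻³ = 3.48×10⁴ V/m.
u = ½ε₀E² = ½ × 8.85×10⁻¹² × (3.48×10⁴)² = 5.37×10⁻³ J/m³.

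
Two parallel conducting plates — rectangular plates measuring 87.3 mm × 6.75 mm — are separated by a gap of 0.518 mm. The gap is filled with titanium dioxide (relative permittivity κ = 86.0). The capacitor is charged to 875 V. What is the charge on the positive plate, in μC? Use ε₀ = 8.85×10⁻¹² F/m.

A = 87.3 × 6.75 mm² = 5.89×10⁻⁴ m².
C = κε₀A/d = 86.0 × 8.85×10⁻¹² × 5.89×10⁻⁴ / 5.18×10⁻⁴ = 8.66×10⁻¹⁰ F.
Q = CV = 8.66×10⁻¹⁰ × 875 = 7.58×10⁻⁷ C.

0.758 μC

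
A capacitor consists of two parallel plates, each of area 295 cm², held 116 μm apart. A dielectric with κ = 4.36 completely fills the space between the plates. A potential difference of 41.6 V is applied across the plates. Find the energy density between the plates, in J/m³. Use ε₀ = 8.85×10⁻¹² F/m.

u ≈ 2.48 J/m³

E = V/d = 41.6 / 1.16×10⁻⁴ = 3.59×10⁵ V/m.
u = ½κε₀E² = ½ × 4.36 × 8.85×10⁻¹² × (3.59×10⁵)² = 2.48 J/m³.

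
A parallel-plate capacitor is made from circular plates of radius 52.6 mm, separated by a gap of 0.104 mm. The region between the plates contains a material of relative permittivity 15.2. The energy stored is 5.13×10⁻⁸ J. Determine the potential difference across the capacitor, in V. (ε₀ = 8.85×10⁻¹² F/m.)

A = π(52.6 mm)² = 8.69×10⁻³ m².
C = κε₀A/d = 15.2 × 8.85×10⁻¹² × 8.69×10⁻³ / 1.04×10⁻⁴ = 1.12×10⁻⁸ F.
V = √(2U/C) = √(2 × 5.13×10⁻⁸ / 1.12×10⁻⁸) = 3.02 V.

3.02 V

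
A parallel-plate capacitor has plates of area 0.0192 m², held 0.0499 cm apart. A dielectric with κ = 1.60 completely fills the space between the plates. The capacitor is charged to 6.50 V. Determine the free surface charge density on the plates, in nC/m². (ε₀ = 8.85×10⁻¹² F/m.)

σ ≈ 184 nC/m²

C = κε₀A/d = 1.60 × 8.85×10⁻¹² × 1.92×10⁻² / 4.99×10⁻⁴ = 5.45×10⁻¹⁰ F.
σ = Q/A = CV/A = 5.45×10⁻¹⁰ × 6.50 / 1.92×10⁻² = 1.84×10⁻⁷ C/m².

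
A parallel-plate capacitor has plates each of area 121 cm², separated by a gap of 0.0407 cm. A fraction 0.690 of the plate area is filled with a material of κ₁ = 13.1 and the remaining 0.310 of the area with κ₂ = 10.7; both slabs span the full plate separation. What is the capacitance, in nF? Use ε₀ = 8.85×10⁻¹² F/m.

3.25 nF

A = 121 cm² = 1.21×10⁻² m².
Side-by-side slabs ⇒ two capacitors in parallel, each spanning the full gap.
C₁ = κ₁ε₀A₁/d = 13.1 × 8.85×10⁻¹² × 8.35×10⁻³ / 4.07×10⁻⁴ = 2.38×10⁻⁹ F.
C₂ = κ₂ε₀A₂/d = 10.7 × 8.85×10⁻¹² × 3.75×10⁻³ / 4.07×10⁻⁴ = 8.73×10⁻¹⁰ F.
C = C₁ + C₂ = 3.25×10⁻⁹ F.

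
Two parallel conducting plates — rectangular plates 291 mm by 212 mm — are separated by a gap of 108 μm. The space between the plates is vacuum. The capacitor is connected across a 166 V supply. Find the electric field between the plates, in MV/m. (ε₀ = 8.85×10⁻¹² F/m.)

E ≈ 1.54 MV/m

E = V/d = 166 / 1.08×10⁻⁴ = 1.54×10⁶ V/m.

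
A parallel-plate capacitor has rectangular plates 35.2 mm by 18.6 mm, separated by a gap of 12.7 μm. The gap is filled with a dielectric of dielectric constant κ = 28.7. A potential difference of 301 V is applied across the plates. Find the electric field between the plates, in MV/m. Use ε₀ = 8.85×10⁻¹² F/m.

E = V/d = 301 / 1.27×10⁻⁵ = 2.37×10⁷ V/m.

E ≈ 23.7 MV/m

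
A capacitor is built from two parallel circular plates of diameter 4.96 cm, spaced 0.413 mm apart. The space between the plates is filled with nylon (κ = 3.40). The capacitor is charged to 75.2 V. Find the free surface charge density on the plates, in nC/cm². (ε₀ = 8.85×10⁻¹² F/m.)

σ ≈ 0.548 nC/cm²

A = π(4.96/2 cm)² = 1.93×10⁻³ m².
C = κε₀A/d = 3.40 × 8.85×10⁻¹² × 1.93×10⁻³ / 4.13×10⁻⁴ = 1.41×10⁻¹⁰ F.
σ = Q/A = CV/A = 1.41×10⁻¹⁰ × 75.2 / 1.93×10⁻³ = 5.48×10⁻⁶ C/m².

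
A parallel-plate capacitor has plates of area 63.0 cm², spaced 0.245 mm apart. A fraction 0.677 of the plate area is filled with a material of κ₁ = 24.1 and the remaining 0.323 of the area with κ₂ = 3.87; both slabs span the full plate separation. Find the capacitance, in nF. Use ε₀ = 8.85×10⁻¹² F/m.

A = 63.0 cm² = 6.30×10⁻³ m².
Side-by-side slabs ⇒ two capacitors in parallel, each spanning the full gap.
C₁ = κ₁ε₀A₁/d = 24.1 × 8.85×10⁻¹² × 4.27×10⁻³ / 2.45×10⁻⁴ = 3.71×10⁻⁹ F.
C₂ = κ₂ε₀A₂/d = 3.87 × 8.85×10⁻¹² × 2.03×10⁻³ / 2.45×10⁻⁴ = 2.84×10⁻¹⁰ F.
C = C₁ + C₂ = 4.00×10⁻⁹ F.

C ≈ 4.00 nF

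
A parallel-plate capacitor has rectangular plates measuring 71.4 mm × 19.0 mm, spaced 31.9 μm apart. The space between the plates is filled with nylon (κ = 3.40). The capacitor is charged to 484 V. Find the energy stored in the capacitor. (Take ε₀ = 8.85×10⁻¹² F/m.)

150 μJ

A = 71.4 × 19.0 mm² = 1.36×10⁻³ m².
C = κε₀A/d = 3.40 × 8.85×10⁻¹² × 1.36×10⁻³ / 3.19×10⁻⁵ = 1.28×10⁻⁹ F.
U = ½CV² = ½ × 1.28×10⁻⁹ × (484)² = 1.50×10⁻⁴ J.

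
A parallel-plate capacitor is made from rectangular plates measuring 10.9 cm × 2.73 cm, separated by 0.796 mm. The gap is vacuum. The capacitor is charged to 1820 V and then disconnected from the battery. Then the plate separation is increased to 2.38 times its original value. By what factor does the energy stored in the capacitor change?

Isolated ⇒ Q is held fixed.
C₂ = 0.420 C₁ and U = Q²/(2C), so U₂/U₁ = C₁/C₂ = 2.38.

2.38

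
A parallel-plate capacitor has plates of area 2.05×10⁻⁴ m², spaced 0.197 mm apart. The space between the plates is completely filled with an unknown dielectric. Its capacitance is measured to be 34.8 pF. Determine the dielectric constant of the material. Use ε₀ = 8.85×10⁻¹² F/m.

κ ≈ 3.78

κ = Cd/(ε₀A) = 3.48×10⁻¹¹ × 1.97×10⁻⁴ / (8.85×10⁻¹² × 2.05×10⁻⁴) = 3.78.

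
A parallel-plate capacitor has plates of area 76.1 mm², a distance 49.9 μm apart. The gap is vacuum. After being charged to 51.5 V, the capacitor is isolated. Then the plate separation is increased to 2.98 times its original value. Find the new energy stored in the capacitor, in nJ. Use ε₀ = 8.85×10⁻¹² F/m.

A = 76.1 mm² = 7.61×10⁻⁵ m².
Initially C₁ = ε₀A/d = 8.85×10⁻¹² × 7.61×10⁻⁵ / 4.99×10⁻⁵ = 1.35×10⁻¹¹ F.
U₁ = 1.79×10⁻⁸ J.
Isolated ⇒ Q is held fixed. C₂ = 0.336 C₁ and U = Q²/(2C), so U₂/U₁ = C₁/C₂ = 2.98.
U₂ = 2.98 × 1.79×10⁻⁸ = 5.33×10⁻⁸ J.

53.3 nJ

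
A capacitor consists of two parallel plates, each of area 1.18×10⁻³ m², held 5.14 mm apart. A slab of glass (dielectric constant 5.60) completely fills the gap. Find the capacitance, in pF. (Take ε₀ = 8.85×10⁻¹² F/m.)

C ≈ 11.4 pF

C = κε₀A/d = 5.60 × 8.85×10⁻¹² × 1.18×10⁻³ / 5.14×10⁻³ = 1.14×10⁻¹¹ F.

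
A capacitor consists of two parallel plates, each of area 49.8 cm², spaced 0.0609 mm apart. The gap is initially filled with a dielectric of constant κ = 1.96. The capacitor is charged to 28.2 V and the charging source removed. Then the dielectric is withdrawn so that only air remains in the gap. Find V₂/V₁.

V₂/V₁ ≈ 1.96

Isolated ⇒ Q is held fixed.
C₂ = 0.510 C₁ and V = Q/C, so V₂/V₁ = C₁/C₂ = 1.96.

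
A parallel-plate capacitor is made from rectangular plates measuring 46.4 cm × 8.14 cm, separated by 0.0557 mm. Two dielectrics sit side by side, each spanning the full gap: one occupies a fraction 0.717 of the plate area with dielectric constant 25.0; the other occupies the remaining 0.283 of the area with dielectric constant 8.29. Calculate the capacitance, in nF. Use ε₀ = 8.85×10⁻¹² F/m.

A = 46.4 × 8.14 cm² = 3.78×10⁻² m².
Side-by-side slabs ⇒ two capacitors in parallel, each spanning the full gap.
C₁ = κ₁ε₀A₁/d = 25.0 × 8.85×10⁻¹² × 2.71×10⁻² / 5.57×10⁻⁵ = 1.08×10⁻⁷ F.
C₂ = κ₂ε₀A₂/d = 8.29 × 8.85×10⁻¹² × 1.07×10⁻² / 5.57×10⁻⁵ = 1.41×10⁻⁸ F.
C = C₁ + C₂ = 1.22×10⁻⁷ F.

122 nF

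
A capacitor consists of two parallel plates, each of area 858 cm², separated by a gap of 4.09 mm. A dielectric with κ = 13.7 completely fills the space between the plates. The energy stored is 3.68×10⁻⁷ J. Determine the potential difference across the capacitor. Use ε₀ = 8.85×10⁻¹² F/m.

A = 858 cm² = 8.58×10⁻² m².
C = κε₀A/d = 13.7 × 8.85×10⁻¹² × 8.58×10⁻² / 4.09×10⁻³ = 2.54×10⁻⁹ F.
V = √(2U/C) = √(2 × 3.68×10⁻⁷ / 2.54×10⁻⁹) = 17.0 V.

17.0 V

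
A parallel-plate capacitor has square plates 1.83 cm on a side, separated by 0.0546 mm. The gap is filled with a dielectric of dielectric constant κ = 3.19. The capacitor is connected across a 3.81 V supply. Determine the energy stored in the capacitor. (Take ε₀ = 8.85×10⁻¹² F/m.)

U ≈ 1.26 nJ

A = (1.83 cm)² = 3.35×10⁻⁴ m².
C = κε₀A/d = 3.19 × 8.85×10⁻¹² × 3.35×10⁻⁴ / 5.46×10⁻⁵ = 1.73×10⁻¹⁰ F.
U = ½CV² = ½ × 1.73×10⁻¹⁰ × (3.81)² = 1.26×10⁻⁹ J.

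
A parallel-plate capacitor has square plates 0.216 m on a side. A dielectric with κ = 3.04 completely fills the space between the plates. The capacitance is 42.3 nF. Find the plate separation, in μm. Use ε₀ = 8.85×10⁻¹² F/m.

A = (0.216 m)² = 4.67×10⁻² m².
d = κε₀A/C = 3.04 × 8.85×10⁻¹² × 4.67×10⁻² / 4.23×10⁻⁸ = 2.97×10⁻⁵ m.

d ≈ 29.7 μm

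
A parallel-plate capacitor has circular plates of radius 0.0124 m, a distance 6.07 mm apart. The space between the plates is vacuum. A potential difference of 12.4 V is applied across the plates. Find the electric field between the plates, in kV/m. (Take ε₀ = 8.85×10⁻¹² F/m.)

2.04 kV/m

E = V/d = 12.4 / 6.07×10⁻³ = 2.04×10³ V/m.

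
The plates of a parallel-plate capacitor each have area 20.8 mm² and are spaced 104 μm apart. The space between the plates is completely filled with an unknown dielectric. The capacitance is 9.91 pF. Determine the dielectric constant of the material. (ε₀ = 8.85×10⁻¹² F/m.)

5.60

A = 20.8 mm² = 2.08×10⁻⁵ m².
κ = Cd/(ε₀A) = 9.91×10⁻¹² × 1.04×10⁻⁴ / (8.85×10⁻¹² × 2.08×10⁻⁵) = 5.60.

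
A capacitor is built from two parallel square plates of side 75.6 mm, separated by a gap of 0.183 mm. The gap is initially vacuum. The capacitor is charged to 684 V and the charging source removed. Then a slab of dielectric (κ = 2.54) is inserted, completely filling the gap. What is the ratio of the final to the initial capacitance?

2.54

C = κε₀A/d scales with κ, so C₂/C₁ = κ = 2.54.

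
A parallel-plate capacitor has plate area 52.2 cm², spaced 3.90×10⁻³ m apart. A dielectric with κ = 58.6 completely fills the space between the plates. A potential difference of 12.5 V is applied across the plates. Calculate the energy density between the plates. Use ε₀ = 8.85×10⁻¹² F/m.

E = V/d = 12.5 / 3.90×10⁻³ = 3.21×10³ V/m.
u = ½κε₀E² = ½ × 58.6 × 8.85×10⁻¹² × (3.21×10³)² = 2.66×10⁻³ J/m³.

u ≈ 2.66 mJ/m³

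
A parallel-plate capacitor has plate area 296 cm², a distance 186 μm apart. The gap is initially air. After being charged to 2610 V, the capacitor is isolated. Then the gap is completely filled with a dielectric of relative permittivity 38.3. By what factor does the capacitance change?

38.3

C = κε₀A/d scales with κ, so C₂/C₁ = κ = 38.3.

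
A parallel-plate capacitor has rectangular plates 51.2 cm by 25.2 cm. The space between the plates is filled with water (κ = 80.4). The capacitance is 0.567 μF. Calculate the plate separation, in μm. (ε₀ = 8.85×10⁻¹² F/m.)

A = 51.2 × 25.2 cm² = 0.129 m².
d = κε₀A/C = 80.4 × 8.85×10⁻¹² × 0.129 / 5.67×10⁻⁷ = 1.62×10⁻⁴ m.

d ≈ 162 μm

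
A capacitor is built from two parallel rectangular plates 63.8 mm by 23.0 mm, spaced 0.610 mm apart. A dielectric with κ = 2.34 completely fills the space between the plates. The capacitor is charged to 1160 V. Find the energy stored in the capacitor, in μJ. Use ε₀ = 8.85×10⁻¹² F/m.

A = 63.8 × 23.0 mm² = 1.47×10⁻³ m².
C = κε₀A/d = 2.34 × 8.85×10⁻¹² × 1.47×10⁻³ / 6.10×10⁻⁴ = 4.98×10⁻¹¹ F.
U = ½CV² = ½ × 4.98×10⁻¹¹ × (1160)² = 3.35×10⁻⁵ J.

33.5 μJ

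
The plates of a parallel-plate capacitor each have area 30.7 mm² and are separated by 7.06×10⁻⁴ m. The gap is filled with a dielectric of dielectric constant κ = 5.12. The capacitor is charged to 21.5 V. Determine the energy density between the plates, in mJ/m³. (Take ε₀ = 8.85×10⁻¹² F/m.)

u ≈ 21.0 mJ/m³

E = V/d = 21.5 / 7.06×10⁻⁴ = 3.05×10⁴ V/m.
u = ½κε₀E² = ½ × 5.12 × 8.85×10⁻¹² × (3.05×10⁴)² = 2.10×10⁻² J/m³.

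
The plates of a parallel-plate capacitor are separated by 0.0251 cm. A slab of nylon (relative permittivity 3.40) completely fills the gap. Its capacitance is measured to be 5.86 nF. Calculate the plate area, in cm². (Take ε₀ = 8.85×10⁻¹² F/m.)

A ≈ 489 cm²

A = Cd/(κε₀) = 5.86×10⁻⁹ × 2.51×10⁻⁴ / (3.40 × 8.85×10⁻¹²) = 4.89×10⁻² m².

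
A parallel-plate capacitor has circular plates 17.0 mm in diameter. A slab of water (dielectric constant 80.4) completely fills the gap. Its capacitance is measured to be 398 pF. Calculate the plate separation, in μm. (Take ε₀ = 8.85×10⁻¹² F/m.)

d ≈ 406 μm

A = π(17.0/2 mm)² = 2.27×10⁻⁴ m².
d = κε₀A/C = 80.4 × 8.85×10⁻¹² × 2.27×10⁻⁴ / 3.98×10⁻¹⁰ = 4.06×10⁻⁴ m.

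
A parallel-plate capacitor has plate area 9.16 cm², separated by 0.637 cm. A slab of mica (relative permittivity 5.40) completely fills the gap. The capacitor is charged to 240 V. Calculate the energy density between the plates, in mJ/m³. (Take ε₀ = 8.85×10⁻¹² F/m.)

E = V/d = 240 / 6.37×10⁻³ = 3.77×10⁴ V/m.
u = ½κε₀E² = ½ × 5.40 × 8.85×10⁻¹² × (3.77×10⁴)² = 3.39×10⁻² J/m³.

u ≈ 33.9 mJ/m³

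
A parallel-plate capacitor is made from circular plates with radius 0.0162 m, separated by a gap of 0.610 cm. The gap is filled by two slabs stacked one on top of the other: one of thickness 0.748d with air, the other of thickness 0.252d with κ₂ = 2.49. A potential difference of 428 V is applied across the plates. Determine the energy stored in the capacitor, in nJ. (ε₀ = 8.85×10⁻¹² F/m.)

129 nJ

A = π(0.0162 m)² = 8.24×10⁻⁴ m².
Stacked slabs ⇒ two capacitors in series, each with the full plate area.
C₁ = κ₁ε₀A/d₁ = 1.00 × 8.85×10⁻¹² × 8.24×10⁻⁴ / 4.56×10⁻³ = 1.60×10⁻¹² F.
C₂ = κ₂ε₀A/d₂ = 2.49 × 8.85×10⁻¹² × 8.24×10⁻⁴ / 1.54×10⁻³ = 1.18×10⁻¹¹ F.
C = (1/C₁ + 1/C₂)⁻¹ = 1.41×10⁻¹² F.
U = ½CV² = ½ × 1.41×10⁻¹² × (428)² = 1.29×10⁻⁷ J.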